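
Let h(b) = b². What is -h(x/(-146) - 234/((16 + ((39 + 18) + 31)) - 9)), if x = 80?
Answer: -436057924/48094225 ≈ -9.0667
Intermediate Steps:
-h(x/(-146) - 234/((16 + ((39 + 18) + 31)) - 9)) = -(80/(-146) - 234/((16 + ((39 + 18) + 31)) - 9))² = -(80*(-1/146) - 234/((16 + (57 + 31)) - 9))² = -(-40/73 - 234/((16 + 88) - 9))² = -(-40/73 - 234/(104 - 9))² = -(-40/73 - 234/95)² = -(-20882/6935)² = -1*436057924/48094225 = -436057924/48094225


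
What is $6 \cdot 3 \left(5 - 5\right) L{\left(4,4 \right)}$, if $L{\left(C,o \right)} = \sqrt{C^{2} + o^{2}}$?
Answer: $0$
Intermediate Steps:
$6 \cdot 3 \left(5 - 5\right) L{\left(4,4 \right)} = 6 \cdot 3 \left(5 - 5\right) \sqrt{4^{2} + 4^{2}} = 6 \cdot 3 \left(5 + \left(-5 + 0\right)\right) \sqrt{16 + 16} = 6 \cdot 3 \left(5 - 5\right) \sqrt{32} = 6 \cdot 3 \cdot 0 \cdot 4 \sqrt{2} = 6 \cdot 0 \cdot 4 \sqrt{2} = 0 \cdot 4 \sqrt{2} = 0$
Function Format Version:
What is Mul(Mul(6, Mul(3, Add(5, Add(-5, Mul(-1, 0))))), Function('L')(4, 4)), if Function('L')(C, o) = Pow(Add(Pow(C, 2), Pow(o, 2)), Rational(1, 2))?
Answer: 0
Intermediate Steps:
Mul(Mul(6, Mul(3, Add(5, Add(-5, Mul(-1, 0))))), Function('L')(4, 4)) = Mul(Mul(6, Mul(3, Add(5, Add(-5, Mul(-1, 0))))), Pow(Add(Pow(4, 2), Pow(4, 2)), Rational(1, 2))) = Mul(Mul(6, Mul(3, Add(5, Add(-5, 0)))), Pow(Add(16, 16), Rational(1, 2))) = Mul(Mul(6, Mul(3, Add(5, -5))), Pow(32, Rational(1, 2))) = Mul(Mul(6, Mul(3, 0)), Mul(4, Pow(2, Rational(1, 2)))) = Mul(Mul(6, 0), Mul(4, Pow(2, Rational(1, 2)))) = Mul(0, Mul(4, Pow(2, Rational(1, 2)))) = 0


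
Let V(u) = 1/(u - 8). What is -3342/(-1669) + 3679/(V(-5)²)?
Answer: 1037705761/1669 ≈ 6.2175e+5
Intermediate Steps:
V(u) = 1/(-8 + u)
-3342/(-1669) + 3679/(V(-5)²) = -3342/(-1669) + 3679/((1/(-8 - 5))²) = -3342*(-1/1669) + 3679/((1/(-13))²) = 3342/1669 + 3679/((-1/13)²) = 3342/1669 + 3679/(1/169) = 3342/1669 + 3679*169 = 3342/1669 + 621751 = 1037705761/1669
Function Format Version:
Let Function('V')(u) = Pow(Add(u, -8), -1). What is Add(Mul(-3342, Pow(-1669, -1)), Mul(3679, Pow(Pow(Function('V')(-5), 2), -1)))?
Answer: Rational(1037705761, 1669) ≈ 6.2175e+5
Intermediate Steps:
Function('V')(u) = Pow(Add(-8, u), -1)
Add(Mul(-3342, Pow(-1669, -1)), Mul(3679, Pow(Pow(Function('V')(-5), 2), -1))) = Add(Mul(-3342, Pow(-1669, -1)), Mul(3679, Pow(Pow(Pow(Add(-8, -5), -1), 2), -1))) = Add(Mul(-3342, Rational(-1, 1669)), Mul(3679, Pow(Pow(Pow(-13, -1), 2), -1))) = Add(Rational(3342, 1669), Mul(3679, Pow(Pow(Rational(-1, 13), 2), -1))) = Add(Rational(3342, 1669), Mul(3679, Pow(Rational(1, 169), -1))) = Add(Rational(3342, 1669), Mul(3679, 169)) = Add(Rational(3342, 1669), 621751) = Rational(1037705761, 1669)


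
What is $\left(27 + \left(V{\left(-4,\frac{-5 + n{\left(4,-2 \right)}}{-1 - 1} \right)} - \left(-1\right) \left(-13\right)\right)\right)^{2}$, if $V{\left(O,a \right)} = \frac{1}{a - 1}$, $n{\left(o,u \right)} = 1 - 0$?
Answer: $225$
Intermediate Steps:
$n{\left(o,u \right)} = 1$ ($n{\left(o,u \right)} = 1 + 0 = 1$)
$V{\left(O,a \right)} = \frac{1}{-1 + a}$
$\left(27 + \left(V{\left(-4,\frac{-5 + n{\left(4,-2 \right)}}{-1 - 1} \right)} - \left(-1\right) \left(-13\right)\right)\right)^{2} = \left(27 + \left(\frac{1}{-1 + \frac{-5 + 1}{-1 - 1}} - \left(-1\right) \left(-13\right)\right)\right)^{2} = \left(27 + \left(\frac{1}{-1 - \frac{4}{-2}} - 13\right)\right)^{2} = \left(27 - \left(13 - \frac{1}{-1 - -2}\right)\right)^{2} = \left(27 - \left(13 - \frac{1}{-1 + 2}\right)\right)^{2} = \left(27 - \left(13 - 1^{-1}\right)\right)^{2} = \left(27 + \left(1 - 13\right)\right)^{2} = \left(27 - 12\right)^{2} = 15^{2} = 225$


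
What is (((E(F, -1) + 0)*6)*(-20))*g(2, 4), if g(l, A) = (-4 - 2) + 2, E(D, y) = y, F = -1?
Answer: -480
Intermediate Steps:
g(l, A) = -4 (g(l, A) = -6 + 2 = -4)
(((E(F, -1) + 0)*6)*(-20))*g(2, 4) = (((-1 + 0)*6)*(-20))*(-4) = (-1*6*(-20))*(-4) = -6*(-20)*(-4) = 120*(-4) = -480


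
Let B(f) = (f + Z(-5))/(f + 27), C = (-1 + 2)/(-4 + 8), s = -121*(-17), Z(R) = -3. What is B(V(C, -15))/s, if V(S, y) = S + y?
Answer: -71/100793 ≈ -0.00070441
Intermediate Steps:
s = 2057
C = 1/4 ≈ 0.25000
B(f) = (-3 + f)/(27 + f) (B(f) = (f - 3)/(f + 27) = (-3 + f)/(27 + f))
B(V(C, -15))/s = ((-3 + (1/4 - 15))/(27 + (1/4 - 15)))/2057 = ((-3 - 59/4)/(27 - 59/4))*(1/2057) = (-71/4/(49/4))*(1/2057) = ((4/49)*(-71/4))*(1/2057) = -71/49*1/2057 = -71/100793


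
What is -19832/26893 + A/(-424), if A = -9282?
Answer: 120606029/5701316 ≈ 21.154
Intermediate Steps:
-19832/26893 + A/(-424) = -19832/26893 - 9282/(-424) = -19832*1/26893 - 9282*(-1/424) = -19832/26893 + 4641/212 = 120606029/5701316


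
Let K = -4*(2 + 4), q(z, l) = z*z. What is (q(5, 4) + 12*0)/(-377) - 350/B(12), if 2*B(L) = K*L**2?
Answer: 44375/325728 ≈ 0.13623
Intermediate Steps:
q(z, l) = z**2
K = -24 (K = -4*6 = -24)
B(L) = -12*L**2 (B(L) = (-24*L**2)/2 = -12*L**2)
(q(5, 4) + 12*0)/(-377) - 350/B(12) = (5**2 + 12*0)/(-377) - 350/((-12*12**2)) = (25 + 0)*(-1/377) - 350/((-12*144)) = 25*(-1/377) - 350/(-1728) = -25/377 - 350*(-1/1728) = -25/377 + 175/864 = 44375/325728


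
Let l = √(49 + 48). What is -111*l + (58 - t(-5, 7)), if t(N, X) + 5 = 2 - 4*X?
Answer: 89 - 111*√97 ≈ -1004.2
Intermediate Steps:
t(N, X) = -3 - 4*X (t(N, X) = -5 + (2 - 4*X) = -3 - 4*X)
l = √97 ≈ 9.8489
-111*l + (58 - t(-5, 7)) = -111*√97 + (58 - (-3 - 4*7)) = -111*√97 + (58 - (-3 - 28)) = -111*√97 + (58 - 1*(-31)) = -111*√97 + (58 + 31) = -111*√97 + 89 = 89 - 111*√97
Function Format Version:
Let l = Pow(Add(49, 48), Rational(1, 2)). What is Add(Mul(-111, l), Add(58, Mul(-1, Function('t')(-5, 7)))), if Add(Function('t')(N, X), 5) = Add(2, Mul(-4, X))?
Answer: Add(89, Mul(-111, Pow(97, Rational(1, 2)))) ≈ -1004.2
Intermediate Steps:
Function('t')(N, X) = Add(-3, Mul(-4, X)) (Function('t')(N, X) = Add(-5, Add(2, Mul(-4, X))) = Add(-3, Mul(-4, X)))
l = Pow(97, Rational(1, 2)) ≈ 9.8489
Add(Mul(-111, l), Add(58, Mul(-1, Function('t')(-5, 7)))) = Add(Mul(-111, Pow(97, Rational(1, 2))), Add(58, Mul(-1, Add(-3, Mul(-4, 7))))) = Add(Mul(-111, Pow(97, Rational(1, 2))), Add(58, Mul(-1, Add(-3, -28)))) = Add(Mul(-111, Pow(97, Rational(1, 2))), Add(58, Mul(-1, -31))) = Add(Mul(-111, Pow(97, Rational(1, 2))), Add(58, 31)) = Add(Mul(-111, Pow(97, Rational(1, 2))), 89) = Add(89, Mul(-111, Pow(97, Rational(1, 2))))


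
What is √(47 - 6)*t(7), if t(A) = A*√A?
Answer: 7*√287 ≈ 118.59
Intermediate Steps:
t(A) = A^(3/2)
√(47 - 6)*t(7) = √(47 - 6)*7^(3/2) = √41*(7*√7) = 7*√287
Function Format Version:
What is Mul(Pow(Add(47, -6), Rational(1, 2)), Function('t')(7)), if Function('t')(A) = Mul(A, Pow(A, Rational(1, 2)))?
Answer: Mul(7, Pow(287, Rational(1, 2))) ≈ 118.59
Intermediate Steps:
Function('t')(A) = Pow(A, Rational(3, 2))
Mul(Pow(Add(47, -6), Rational(1, 2)), Function('t')(7)) = Mul(Pow(Add(47, -6), Rational(1, 2)), Pow(7, Rational(3, 2))) = Mul(Pow(41, Rational(1, 2)), Mul(7, Pow(7, Rational(1, 2)))) = Mul(7, Pow(287, Rational(1, 2)))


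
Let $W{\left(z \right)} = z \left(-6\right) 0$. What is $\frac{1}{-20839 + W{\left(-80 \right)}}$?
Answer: $- \frac{1}{20839} \approx -4.7987 \cdot 10^{-5}$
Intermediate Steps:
$W{\left(z \right)} = 0$ ($W{\left(z \right)} = - 6 z 0 = 0$)
$\frac{1}{-20839 + W{\left(-80 \right)}} = \frac{1}{-20839 + 0} = \frac{1}{-20839} = - \frac{1}{20839}$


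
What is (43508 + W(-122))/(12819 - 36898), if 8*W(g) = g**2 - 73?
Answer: -362875/192632 ≈ -1.8838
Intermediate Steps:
W(g) = -73/8 + g**2/8 (W(g) = (g**2 - 73)/8 = (-73 + g**2)/8 = -73/8 + g**2/8)
(43508 + W(-122))/(12819 - 36898) = (43508 + (-73/8 + (1/8)*(-122)**2))/(12819 - 36898) = (43508 + (-73/8 + (1/8)*14884))/(-24079) = (43508 + (-73/8 + 3721/2))*(-1/24079) = (43508 + 14811/8)*(-1/24079) = (362875/8)*(-1/24079) = -362875/192632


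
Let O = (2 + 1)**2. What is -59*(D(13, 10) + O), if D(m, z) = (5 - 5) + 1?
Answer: -590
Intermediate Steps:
O = 9 (O = 3**2 = 9)
D(m, z) = 1 (D(m, z) = 0 + 1 = 1)
-59*(D(13, 10) + O) = -59*(1 + 9) = -59*10 = -590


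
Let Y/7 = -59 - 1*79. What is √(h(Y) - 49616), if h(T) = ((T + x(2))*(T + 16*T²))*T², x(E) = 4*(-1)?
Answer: 4*I*√844602067614326 ≈ 1.1625e+8*I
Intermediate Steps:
x(E) = -4
Y = -966 (Y = 7*(-59 - 1*79) = 7*(-59 - 79) = 7*(-138) = -966)
h(T) = T²*(-4 + T)*(T + 16*T²) (h(T) = ((T - 4)*(T + 16*T²))*T² = ((-4 + T)*(T + 16*T²))*T² = T²*(-4 + T)*(T + 16*T²))
√(h(Y) - 49616) = √((-966)³*(-4 - 63*(-966) + 16*(-966)²) - 49616) = √(-901428696*(-4 + 60858 + 16*933156) - 49616) = √(-901428696*(-4 + 60858 + 14930496) - 49616) = √(-901428696*14991350 - 49616) = √(-13513633081779600 - 49616) = √(-13513633081829216) = 4*I*√844602067614326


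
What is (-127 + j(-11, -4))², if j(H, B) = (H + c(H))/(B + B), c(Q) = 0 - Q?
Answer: 16129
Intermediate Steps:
c(Q) = -Q
j(H, B) = 0 (j(H, B) = (H - H)/(B + B) = 0/((2*B)) = 0*(1/(2*B)) = 0)
(-127 + j(-11, -4))² = (-127 + 0)² = (-127)² = 16129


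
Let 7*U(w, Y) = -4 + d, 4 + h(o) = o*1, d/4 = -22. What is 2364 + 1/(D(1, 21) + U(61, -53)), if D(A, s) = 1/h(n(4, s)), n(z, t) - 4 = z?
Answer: 853376/361 ≈ 2363.9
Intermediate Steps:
d = -88 (d = 4*(-22) = -88)
n(z, t) = 4 + z
h(o) = -4 + o (h(o) = -4 + o*1 = -4 + o)
D(A, s) = ¼ (D(A, s) = 1/(-4 + (4 + 4)) = 1/(-4 + 8) = 1/4 = ¼)
U(w, Y) = -92/7 (U(w, Y) = (-4 - 88)/7 = (⅐)*(-92) = -92/7)
2364 + 1/(D(1, 21) + U(61, -53)) = 2364 + 1/(¼ - 92/7) = 2364 + 1/(-361/28) = 2364 - 28/361 = 853376/361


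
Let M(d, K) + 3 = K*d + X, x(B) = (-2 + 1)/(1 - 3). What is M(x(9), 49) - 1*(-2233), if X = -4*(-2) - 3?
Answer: 4519/2 ≈ 2259.5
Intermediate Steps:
X = 5 (X = 8 - 3 = 5)
x(B) = 1/2 (x(B) = -1/(-2) = -1*(-1/2) = 1/2)
M(d, K) = 2 + K*d (M(d, K) = -3 + (K*d + 5) = -3 + (5 + K*d) = 2 + K*d)
M(x(9), 49) - 1*(-2233) = (2 + 49*(1/2)) - 1*(-2233) = (2 + 49/2) + 2233 = 53/2 + 2233 = 4519/2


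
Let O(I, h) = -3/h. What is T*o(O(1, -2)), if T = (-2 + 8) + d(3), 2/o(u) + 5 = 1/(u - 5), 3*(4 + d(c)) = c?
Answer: -42/37 ≈ -1.1351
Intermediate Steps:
d(c) = -4 + c/3
o(u) = 2/(-5 + 1/(-5 + u)) (o(u) = 2/(-5 + 1/(u - 5)) = 2/(-5 + 1/(-5 + u)))
T = 3 (T = (-2 + 8) + (-4 + (⅓)*3) = 6 + (-4 + 1) = 6 - 3 = 3)
T*o(O(1, -2)) = 3*(2*(5 - (-3)/(-2))/(-26 + 5*(-3/(-2)))) = 3*(2*(5 - (-3)*(-1)/2)/(-26 + 5*(-3*(-½)))) = 3*(2*(5 - 1*3/2)/(-26 + 5*(3/2))) = 3*(2*(5 - 3/2)/(-26 + 15/2)) = 3*(2*(7/2)/(-37/2)) = 3*(2*(-2/37)*(7/2)) = 3*(-14/37) = -42/37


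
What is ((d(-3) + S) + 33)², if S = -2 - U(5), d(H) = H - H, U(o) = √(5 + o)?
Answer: (31 - √10)² ≈ 774.94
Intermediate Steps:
d(H) = 0
S = -2 - √10 (S = -2 - √(5 + 5) = -2 - √10 ≈ -5.1623)
((d(-3) + S) + 33)² = ((0 + (-2 - √10)) + 33)² = ((-2 - √10) + 33)² = (31 - √10)²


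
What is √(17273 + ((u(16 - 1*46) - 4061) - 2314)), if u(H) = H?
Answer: 2*√2717 ≈ 104.25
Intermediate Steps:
√(17273 + ((u(16 - 1*46) - 4061) - 2314)) = √(17273 + (((16 - 1*46) - 4061) - 2314)) = √(17273 + (((16 - 46) - 4061) - 2314)) = √(17273 + ((-30 - 4061) - 2314)) = √(17273 + (-4091 - 2314)) = √(17273 - 6405) = √10868 = 2*√2717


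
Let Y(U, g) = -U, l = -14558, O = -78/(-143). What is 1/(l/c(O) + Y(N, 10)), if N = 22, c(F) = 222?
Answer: -111/9721 ≈ -0.011419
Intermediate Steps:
O = 6/11 (O = -78*(-1/143) = 6/11 ≈ 0.54545)
1/(l/c(O) + Y(N, 10)) = 1/(-14558/222 - 1*22) = 1/(-14558*1/222 - 22) = 1/(-7279/111 - 22) = 1/(-9721/111) = -111/9721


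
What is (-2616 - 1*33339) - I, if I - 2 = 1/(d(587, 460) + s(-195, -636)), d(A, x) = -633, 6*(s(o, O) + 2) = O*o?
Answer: -720398496/20035 ≈ -35957.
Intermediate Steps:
s(o, O) = -2 + O*o/6 (s(o, O) = -2 + (O*o)/6 = -2 + O*o/6)
I = 40071/20035 (I = 2 + 1/(-633 + (-2 + (⅙)*(-636)*(-195))) = 2 + 1/(-633 + (-2 + 20670)) = 2 + 1/(-633 + 20668) = 2 + 1/20035 = 40071/20035 ≈ 2.0000)
(-2616 - 1*33339) - I = (-2616 - 1*33339) - 1*40071/20035 = (-2616 - 33339) - 40071/20035 = -35955 - 40071/20035 = -720398496/20035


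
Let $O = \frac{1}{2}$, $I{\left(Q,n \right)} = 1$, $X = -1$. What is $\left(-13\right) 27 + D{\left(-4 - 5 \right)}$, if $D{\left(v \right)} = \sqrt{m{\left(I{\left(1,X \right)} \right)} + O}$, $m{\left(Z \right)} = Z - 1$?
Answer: $-351 + \frac{\sqrt{2}}{2} \approx -350.29$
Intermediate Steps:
$m{\left(Z \right)} = -1 + Z$
$O = \frac{1}{2} \approx 0.5$
$D{\left(v \right)} = \frac{\sqrt{2}}{2}$ ($D{\left(v \right)} = \sqrt{\left(-1 + 1\right) + \frac{1}{2}} = \sqrt{0 + \frac{1}{2}} = \sqrt{\frac{1}{2}} = \frac{\sqrt{2}}{2}$)
$\left(-13\right) 27 + D{\left(-4 - 5 \right)} = \left(-13\right) 27 + \frac{\sqrt{2}}{2} = -351 + \frac{\sqrt{2}}{2}$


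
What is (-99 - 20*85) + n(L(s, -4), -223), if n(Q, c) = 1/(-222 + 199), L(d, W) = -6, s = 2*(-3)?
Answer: -41378/23 ≈ -1799.0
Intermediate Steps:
s = -6
n(Q, c) = -1/23 (n(Q, c) = 1/(-23) = -1/23)
(-99 - 20*85) + n(L(s, -4), -223) = (-99 - 20*85) - 1/23 = (-99 - 1700) - 1/23 = -1799 - 1/23 = -41378/23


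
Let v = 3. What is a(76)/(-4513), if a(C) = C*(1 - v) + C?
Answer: 76/4513 ≈ 0.016840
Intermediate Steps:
a(C) = -C (a(C) = C*(1 - 1*3) + C = C*(1 - 3) + C = C*(-2) + C = -2*C + C = -C)
a(76)/(-4513) = -1*76/(-4513) = -76*(-1/4513) = 76/4513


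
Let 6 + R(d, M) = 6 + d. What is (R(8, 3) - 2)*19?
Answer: 114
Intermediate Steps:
R(d, M) = d (R(d, M) = -6 + (6 + d) = d)
(R(8, 3) - 2)*19 = (8 - 2)*19 = 6*19 = 114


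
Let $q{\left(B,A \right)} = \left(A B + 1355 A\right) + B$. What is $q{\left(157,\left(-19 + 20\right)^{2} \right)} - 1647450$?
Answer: $-1645781$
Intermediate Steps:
$q{\left(B,A \right)} = B + 1355 A + A B$ ($q{\left(B,A \right)} = \left(1355 A + A B\right) + B = B + 1355 A + A B$)
$q{\left(157,\left(-19 + 20\right)^{2} \right)} - 1647450 = \left(157 + 1355 \left(-19 + 20\right)^{2} + \left(-19 + 20\right)^{2} \cdot 157\right) - 1647450 = \left(157 + 1355 \cdot 1^{2} + 1^{2} \cdot 157\right) - 1647450 = \left(157 + 1355 \cdot 1 + 1 \cdot 157\right) - 1647450 = \left(157 + 1355 + 157\right) - 1647450 = 1669 - 1647450 = -1645781$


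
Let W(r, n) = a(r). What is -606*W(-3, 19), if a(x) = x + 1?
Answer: 1212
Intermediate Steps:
a(x) = 1 + x
W(r, n) = 1 + r
-606*W(-3, 19) = -606*(1 - 3) = -606*(-2) = 1212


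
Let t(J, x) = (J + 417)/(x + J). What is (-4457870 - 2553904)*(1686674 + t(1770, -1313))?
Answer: -5404760977901670/457 ≈ -1.1827e+13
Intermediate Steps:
t(J, x) = (417 + J)/(J + x)
(-4457870 - 2553904)*(1686674 + t(1770, -1313)) = (-4457870 - 2553904)*(1686674 + (417 + 1770)/(1770 - 1313)) = -7011774*(1686674 + 2187/457) = -7011774*770812205/457 = -5404760977901670/457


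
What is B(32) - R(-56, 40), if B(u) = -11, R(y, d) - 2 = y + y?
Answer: 99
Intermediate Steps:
R(y, d) = 2 + 2*y (R(y, d) = 2 + (y + y) = 2 + 2*y)
B(32) - R(-56, 40) = -11 - (2 + 2*(-56)) = -11 - (2 - 112) = -11 - 1*(-110) = -11 + 110 = 99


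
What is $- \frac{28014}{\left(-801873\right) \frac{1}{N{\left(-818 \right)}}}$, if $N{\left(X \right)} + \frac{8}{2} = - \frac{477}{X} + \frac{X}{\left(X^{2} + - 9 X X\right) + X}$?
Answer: $- \frac{12201068819}{102216087765} \approx -0.11937$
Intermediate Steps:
$N{\left(X \right)} = -4 - \frac{477}{X} + \frac{X}{X - 8 X^{2}}$ ($N{\left(X \right)} = -4 + \left(- \frac{477}{X} + \frac{X}{\left(X^{2} + - 9 X X\right) + X}\right) = -4 + \left(- \frac{477}{X} + \frac{X}{\left(X^{2} - 9 X^{2}\right) + X}\right) = -4 + \left(- \frac{477}{X} + \frac{X}{- 8 X^{2} + X}\right) = -4 + \left(- \frac{477}{X} + \frac{X}{X - 8 X^{2}}\right) = -4 - \frac{477}{X} + \frac{X}{X - 8 X^{2}}$)
$- \frac{28014}{\left(-801873\right) \frac{1}{N{\left(-818 \right)}}} = - \frac{28014}{\left(-801873\right) \frac{1}{\frac{1}{-818} \frac{1}{-1 + 8 \left(-818\right)} \left(477 - -3119034 - 32 \left(-818\right)^{2}\right)}} = - \frac{28014}{\left(-801873\right) \frac{1}{\left(- \frac{1}{818}\right) \frac{1}{-1 - 6544} \left(477 + 3119034 - 21411968\right)}} = - \frac{28014}{\left(-801873\right) \frac{1}{\left(- \frac{1}{818}\right) \frac{1}{-6545} \left(477 + 3119034 - 21411968\right)}} = - \frac{28014}{\left(-801873\right) \frac{1}{\left(- \frac{1}{818}\right) \left(- \frac{1}{6545}\right) \left(-18292457\right)}} = - \frac{28014}{\left(-801873\right) \frac{1}{- \frac{18292457}{5353810}}} = - \frac{28014}{\left(-801873\right) \left(- \frac{5353810}{18292457}\right)} = - \frac{28014}{\frac{4293075686130}{18292457}} = \left(-28014\right) \frac{18292457}{4293075686130} = - \frac{12201068819}{102216087765}$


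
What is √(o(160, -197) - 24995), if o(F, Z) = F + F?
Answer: 5*I*√987 ≈ 157.08*I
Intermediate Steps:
o(F, Z) = 2*F
√(o(160, -197) - 24995) = √(2*160 - 24995) = √(320 - 24995) = √(-24675) = 5*I*√987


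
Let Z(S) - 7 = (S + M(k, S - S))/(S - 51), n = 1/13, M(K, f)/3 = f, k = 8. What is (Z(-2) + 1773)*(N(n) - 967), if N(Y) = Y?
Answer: -1185878940/689 ≈ -1.7212e+6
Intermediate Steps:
M(K, f) = 3*f
n = 1/13 ≈ 0.076923
Z(S) = 7 + S/(-51 + S) (Z(S) = 7 + (S + 3*(S - S))/(S - 51) = 7 + (S + 3*0)/(-51 + S) = 7 + (S + 0)/(-51 + S) = 7 + S/(-51 + S))
(Z(-2) + 1773)*(N(n) - 967) = ((-357 + 8*(-2))/(-51 - 2) + 1773)*(1/13 - 967) = ((-357 - 16)/(-53) + 1773)*(-12570/13) = (-1/53*(-373) + 1773)*(-12570/13) = (373/53 + 1773)*(-12570/13) = (94342/53)*(-12570/13) = -1185878940/689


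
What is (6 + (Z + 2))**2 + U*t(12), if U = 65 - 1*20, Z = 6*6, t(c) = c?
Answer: 2476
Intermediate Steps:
Z = 36
U = 45 (U = 65 - 20 = 45)
(6 + (Z + 2))**2 + U*t(12) = (6 + (36 + 2))**2 + 45*12 = (6 + 38)**2 + 540 = 44**2 + 540 = 1936 + 540 = 2476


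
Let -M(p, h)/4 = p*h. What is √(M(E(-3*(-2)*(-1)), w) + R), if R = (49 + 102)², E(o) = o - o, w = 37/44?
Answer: 151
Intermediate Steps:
w = 37/44 (w = 37*(1/44) = 37/44 ≈ 0.84091)
E(o) = 0
M(p, h) = -4*h*p (M(p, h) = -4*p*h = -4*h*p)
R = 22801 (R = 151² = 22801)
√(M(E(-3*(-2)*(-1)), w) + R) = √(-4*37/44*0 + 22801) = √(0 + 22801) = √22801 = 151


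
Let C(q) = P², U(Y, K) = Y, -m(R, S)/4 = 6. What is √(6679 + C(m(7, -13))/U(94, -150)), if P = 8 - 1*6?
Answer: √14754005/47 ≈ 81.725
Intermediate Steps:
m(R, S) = -24 (m(R, S) = -4*6 = -24)
P = 2 (P = 8 - 6 = 2)
C(q) = 4 (C(q) = 2² = 4)
√(6679 + C(m(7, -13))/U(94, -150)) = √(6679 + 4/94) = √(6679 + 4*(1/94)) = √(6679 + 2/47) = √(313915/47) = √14754005/47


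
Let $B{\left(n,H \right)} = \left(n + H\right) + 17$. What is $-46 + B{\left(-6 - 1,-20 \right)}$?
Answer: $-56$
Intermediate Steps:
$B{\left(n,H \right)} = 17 + H + n$ ($B{\left(n,H \right)} = \left(H + n\right) + 17 = 17 + H + n$)
$-46 + B{\left(-6 - 1,-20 \right)} = -46 - 10 = -56$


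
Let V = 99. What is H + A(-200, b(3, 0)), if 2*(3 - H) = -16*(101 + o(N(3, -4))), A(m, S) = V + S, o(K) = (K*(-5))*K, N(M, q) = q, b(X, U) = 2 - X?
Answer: 269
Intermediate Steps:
o(K) = -5*K**2 (o(K) = (-5*K)*K = -5*K**2)
A(m, S) = 99 + S
H = 171 (H = 3 - (-8)*(101 - 5*(-4)**2) = 3 - (-8)*(101 - 5*16) = 3 - (-8)*(101 - 80) = 3 - (-8)*21 = 3 - 1/2*(-336) = 3 + 168 = 171)
H + A(-200, b(3, 0)) = 171 + (99 + (2 - 1*3)) = 171 + (99 + (2 - 3)) = 171 + (99 - 1) = 171 + 98 = 269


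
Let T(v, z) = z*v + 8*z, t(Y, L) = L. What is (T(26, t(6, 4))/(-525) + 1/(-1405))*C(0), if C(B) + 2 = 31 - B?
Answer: -1111309/147525 ≈ -7.5330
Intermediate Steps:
T(v, z) = 8*z + v*z (T(v, z) = v*z + 8*z = 8*z + v*z)
C(B) = 29 - B (C(B) = -2 + (31 - B) = 29 - B)
(T(26, t(6, 4))/(-525) + 1/(-1405))*C(0) = ((4*(8 + 26))/(-525) + 1/(-1405))*(29 - 1*0) = ((4*34)*(-1/525) - 1/1405)*(29 + 0) = (136*(-1/525) - 1/1405)*29 = (-136/525 - 1/1405)*29 = -38321/147525*29 = -1111309/147525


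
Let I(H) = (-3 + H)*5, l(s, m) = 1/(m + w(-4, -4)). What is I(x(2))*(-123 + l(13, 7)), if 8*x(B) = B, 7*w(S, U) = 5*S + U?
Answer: 8437/5 ≈ 1687.4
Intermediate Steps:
w(S, U) = U/7 + 5*S/7 (w(S, U) = (5*S + U)/7 = (U + 5*S)/7 = U/7 + 5*S/7)
l(s, m) = 1/(-24/7 + m) (l(s, m) = 1/(m + ((⅐)*(-4) + (5/7)*(-4))) = 1/(m + (-4/7 - 20/7)) = 1/(m - 24/7) = 1/(-24/7 + m))
x(B) = B/8
I(H) = -15 + 5*H
I(x(2))*(-123 + l(13, 7)) = (-15 + 5*((⅛)*2))*(-123 + 7/(-24 + 7*7)) = (-15 + 5*(¼))*(-123 + 7/(-24 + 49)) = (-15 + 5/4)*(-123 + 7/25) = -55*(-123 + 7*(1/25))/4 = -55*(-123 + 7/25)/4 = -55/4*(-3068/25) = 8437/5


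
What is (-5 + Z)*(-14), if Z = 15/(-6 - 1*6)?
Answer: 175/2 ≈ 87.500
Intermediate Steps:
Z = -5/4 (Z = 15/(-6 - 6) = 15/(-12) = 15*(-1/12) = -5/4 ≈ -1.2500)
(-5 + Z)*(-14) = (-5 - 5/4)*(-14) = -25/4*(-14) = 175/2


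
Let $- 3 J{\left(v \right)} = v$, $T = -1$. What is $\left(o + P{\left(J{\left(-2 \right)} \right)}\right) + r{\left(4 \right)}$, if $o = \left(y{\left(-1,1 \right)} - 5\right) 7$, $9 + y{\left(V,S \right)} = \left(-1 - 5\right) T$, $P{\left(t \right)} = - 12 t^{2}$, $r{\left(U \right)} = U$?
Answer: $- \frac{172}{3} \approx -57.333$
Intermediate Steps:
$J{\left(v \right)} = - \frac{v}{3}$
$y{\left(V,S \right)} = -3$ ($y{\left(V,S \right)} = -9 + \left(-1 - 5\right) \left(-1\right) = -9 - -6 = -9 + 6 = -3$)
$o = -56$ ($o = \left(-3 - 5\right) 7 = \left(-8\right) 7 = -56$)
$\left(o + P{\left(J{\left(-2 \right)} \right)}\right) + r{\left(4 \right)} = \left(-56 - 12 \left(\left(- \frac{1}{3}\right) \left(-2\right)\right)^{2}\right) + 4 = \left(-56 - 12 \left(\frac{2}{3}\right)^{2}\right) + 4 = \left(-56 - \frac{16}{3}\right) + 4 = - \frac{184}{3} + 4 = - \frac{172}{3}$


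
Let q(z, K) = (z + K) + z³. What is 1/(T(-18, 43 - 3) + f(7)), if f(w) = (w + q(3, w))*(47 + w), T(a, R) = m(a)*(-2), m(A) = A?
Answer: 1/2412 ≈ 0.00041459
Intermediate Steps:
q(z, K) = K + z + z³ (q(z, K) = (K + z) + z³ = K + z + z³)
T(a, R) = -2*a (T(a, R) = a*(-2) = -2*a)
f(w) = (30 + 2*w)*(47 + w) (f(w) = (w + (w + 3 + 3³))*(47 + w) = (w + (w + 3 + 27))*(47 + w) = (w + (30 + w))*(47 + w) = (30 + 2*w)*(47 + w))
1/(T(-18, 43 - 3) + f(7)) = 1/(-2*(-18) + (1410 + 2*7² + 124*7)) = 1/(36 + (1410 + 2*49 + 868)) = 1/(36 + (1410 + 98 + 868)) = 1/(36 + 2376) = 1/2412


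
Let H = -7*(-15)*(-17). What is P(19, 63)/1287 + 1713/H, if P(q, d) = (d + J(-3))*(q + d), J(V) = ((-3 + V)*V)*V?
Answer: -32863/85085 ≈ -0.38624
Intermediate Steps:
J(V) = V**2*(-3 + V) (J(V) = (V*(-3 + V))*V = V**2*(-3 + V))
P(q, d) = (-54 + d)*(d + q) (P(q, d) = (d + (-3)**2*(-3 - 3))*(q + d) = (d + 9*(-6))*(d + q) = (d - 54)*(d + q) = (-54 + d)*(d + q))
H = -1785 (H = 105*(-17) = -1785)
P(19, 63)/1287 + 1713/H = (63**2 - 54*63 - 54*19 + 63*19)/1287 + 1713/(-1785) = (3969 - 3402 - 1026 + 1197)*(1/1287) + 1713*(-1/1785) = 738*(1/1287) - 571/595 = 82/143 - 571/595 = -32863/85085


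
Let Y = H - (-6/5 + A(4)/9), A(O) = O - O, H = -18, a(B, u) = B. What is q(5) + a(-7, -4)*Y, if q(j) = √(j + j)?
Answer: 588/5 + √10 ≈ 120.76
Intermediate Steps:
A(O) = 0
q(j) = √2*√j (q(j) = √(2*j) = √2*√j)
Y = -84/5 (Y = -18 - (-6/5 + 0/9) = -18 - (-6*⅕ + 0*(⅑)) = -18 - (-6/5 + 0) = -18 - 1*(-6/5) = -18 + 6/5 = -84/5 ≈ -16.800)
q(5) + a(-7, -4)*Y = √2*√5 - 7*(-84/5) = √10 + 588/5 = 588/5 + √10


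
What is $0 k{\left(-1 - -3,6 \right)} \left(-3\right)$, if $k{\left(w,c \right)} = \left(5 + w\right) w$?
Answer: $0$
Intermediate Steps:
$k{\left(w,c \right)} = w \left(5 + w\right)$
$0 k{\left(-1 - -3,6 \right)} \left(-3\right) = 0 \left(-1 - -3\right) \left(5 - -2\right) \left(-3\right) = 0 \left(-1 + 3\right) \left(5 + \left(-1 + 3\right)\right) \left(-3\right) = 0 \cdot 2 \left(5 + 2\right) \left(-3\right) = 0 \cdot 2 \cdot 7 \left(-3\right) = 0 \cdot 14 \left(-3\right) = 0 \left(-3\right) = 0$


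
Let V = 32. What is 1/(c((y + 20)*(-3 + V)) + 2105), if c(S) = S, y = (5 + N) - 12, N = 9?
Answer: 1/2743 ≈ 0.00036456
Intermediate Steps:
y = 2 (y = (5 + 9) - 12 = 14 - 12 = 2)
1/(c((y + 20)*(-3 + V)) + 2105) = 1/((2 + 20)*(-3 + 32) + 2105) = 1/(22*29 + 2105) = 1/(638 + 2105) = 1/2743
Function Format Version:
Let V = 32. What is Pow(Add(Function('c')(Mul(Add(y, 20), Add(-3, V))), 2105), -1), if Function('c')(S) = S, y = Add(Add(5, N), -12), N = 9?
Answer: Rational(1, 2743) ≈ 0.00036456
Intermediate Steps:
y = 2 (y = Add(Add(5, 9), -12) = Add(14, -12) = 2)
Pow(Add(Function('c')(Mul(Add(y, 20), Add(-3, V))), 2105), -1) = Pow(Add(Mul(Add(2, 20), Add(-3, 32)), 2105), -1) = Pow(Add(Mul(22, 29), 2105), -1) = Pow(Add(638, 2105), -1) = Pow(2743, -1) = Rational(1, 2743)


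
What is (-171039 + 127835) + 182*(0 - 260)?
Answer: -90524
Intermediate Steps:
(-171039 + 127835) + 182*(0 - 260) = -43204 + 182*(-260) = -43204 - 47320 = -90524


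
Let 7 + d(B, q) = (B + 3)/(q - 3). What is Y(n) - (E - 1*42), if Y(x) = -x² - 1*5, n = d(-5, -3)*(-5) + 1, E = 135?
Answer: -11491/9 ≈ -1276.8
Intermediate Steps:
d(B, q) = -7 + (3 + B)/(-3 + q) (d(B, q) = -7 + (B + 3)/(q - 3) = -7 + (3 + B)/(-3 + q))
n = 103/3 (n = ((24 - 5 - 7*(-3))/(-3 - 3))*(-5) + 1 = ((24 - 5 + 21)/(-6))*(-5) + 1 = -⅙*40*(-5) + 1 = -20/3*(-5) + 1 = 100/3 + 1 = 103/3 ≈ 34.333)
Y(x) = -5 - x² (Y(x) = -x² - 5 = -5 - x²)
Y(n) - (E - 1*42) = (-5 - (103/3)²) - (135 - 1*42) = (-5 - 1*10609/9) - (135 - 42) = (-5 - 10609/9) - 1*93 = -10654/9 - 93 = -11491/9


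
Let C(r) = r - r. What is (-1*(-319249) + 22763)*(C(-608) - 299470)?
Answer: -102422333640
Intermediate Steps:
C(r) = 0
(-1*(-319249) + 22763)*(C(-608) - 299470) = (-1*(-319249) + 22763)*(0 - 299470) = (319249 + 22763)*(-299470) = 342012*(-299470) = -102422333640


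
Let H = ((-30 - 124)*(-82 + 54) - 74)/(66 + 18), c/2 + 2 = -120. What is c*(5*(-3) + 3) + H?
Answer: 125095/42 ≈ 2978.5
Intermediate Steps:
c = -244 (c = -4 + 2*(-120) = -4 - 240 = -244)
H = 2119/42 (H = (-154*(-28) - 74)/84 = (4312 - 74)*(1/84) = 4238*(1/84) = 2119/42 ≈ 50.452)
c*(5*(-3) + 3) + H = -244*(5*(-3) + 3) + 2119/42 = -244*(-15 + 3) + 2119/42 = -244*(-12) + 2119/42 = 2928 + 2119/42 = 125095/42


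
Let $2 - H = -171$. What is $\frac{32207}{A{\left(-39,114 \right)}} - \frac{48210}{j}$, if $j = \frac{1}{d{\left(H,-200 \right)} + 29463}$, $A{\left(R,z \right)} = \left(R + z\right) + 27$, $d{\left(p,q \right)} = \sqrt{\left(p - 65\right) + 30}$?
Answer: $- \frac{144881913253}{102} - 48210 \sqrt{138} \approx -1.421 \cdot 10^{9}$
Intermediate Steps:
$H = 173$ ($H = 2 - -171 = 2 + 171 = 173$)
$d{\left(p,q \right)} = \sqrt{-35 + p}$ ($d{\left(p,q \right)} = \sqrt{\left(-65 + p\right) + 30} = \sqrt{-35 + p}$)
$A{\left(R,z \right)} = 27 + R + z$
$j = \frac{1}{29463 + \sqrt{138}}$ ($j = \frac{1}{\sqrt{-35 + 173} + 29463} = \frac{1}{\sqrt{138} + 29463} = \frac{1}{29463 + \sqrt{138}} \approx 3.3927 \cdot 10^{-5}$)
$\frac{32207}{A{\left(-39,114 \right)}} - \frac{48210}{j} = \frac{32207}{27 - 39 + 114} - \frac{48210}{\frac{427}{12580699} - \frac{\sqrt{138}}{868068231}} = \frac{32207}{102} - \frac{48210}{\frac{427}{12580699} - \frac{\sqrt{138}}{868068231}}$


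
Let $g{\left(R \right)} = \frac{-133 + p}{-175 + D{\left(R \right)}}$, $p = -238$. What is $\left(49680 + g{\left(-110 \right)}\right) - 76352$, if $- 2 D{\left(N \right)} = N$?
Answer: $- \frac{3200269}{120} \approx -26669.0$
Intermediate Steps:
$D{\left(N \right)} = - \frac{N}{2}$
$g{\left(R \right)} = - \frac{371}{-175 - \frac{R}{2}}$ ($g{\left(R \right)} = \frac{-133 - 238}{-175 - \frac{R}{2}} = - \frac{371}{-175 - \frac{R}{2}}$)
$\left(49680 + g{\left(-110 \right)}\right) - 76352 = \left(49680 + \frac{742}{350 - 110}\right) - 76352 = \left(49680 + \frac{742}{240}\right) - 76352 = \left(49680 + 742 \cdot \frac{1}{240}\right) - 76352 = \left(49680 + \frac{371}{120}\right) - 76352 = \frac{5961971}{120} - 76352 = - \frac{3200269}{120}$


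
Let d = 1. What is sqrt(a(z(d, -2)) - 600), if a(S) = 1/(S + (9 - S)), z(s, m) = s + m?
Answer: I*sqrt(5399)/3 ≈ 24.493*I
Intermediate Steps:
z(s, m) = m + s
a(S) = 1/9
sqrt(a(z(d, -2)) - 600) = sqrt(1/9 - 600) = sqrt(-5399/9) = I*sqrt(5399)/3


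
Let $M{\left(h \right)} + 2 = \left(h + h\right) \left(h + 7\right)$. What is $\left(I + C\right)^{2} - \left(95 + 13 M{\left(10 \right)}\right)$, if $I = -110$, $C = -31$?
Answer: $15392$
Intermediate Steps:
$M{\left(h \right)} = -2 + 2 h \left(7 + h\right)$ ($M{\left(h \right)} = -2 + \left(h + h\right) \left(h + 7\right) = -2 + 2 h \left(7 + h\right)$)
$\left(I + C\right)^{2} - \left(95 + 13 M{\left(10 \right)}\right) = \left(-110 - 31\right)^{2} - \left(95 + 13 \left(-2 + 2 \cdot 10^{2} + 14 \cdot 10\right)\right) = \left(-141\right)^{2} - \left(95 + 13 \left(-2 + 2 \cdot 100 + 140\right)\right) = 19881 - \left(95 + 13 \left(-2 + 200 + 140\right)\right) = 19881 - 4489 = 15392$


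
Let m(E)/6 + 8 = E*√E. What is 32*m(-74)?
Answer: -1536 - 14208*I*√74 ≈ -1536.0 - 1.2222e+5*I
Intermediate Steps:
m(E) = -48 + 6*E^(3/2) (m(E) = -48 + 6*(E*√E) = -48 + 6*E^(3/2))
32*m(-74) = 32*(-48 + 6*(-74)^(3/2)) = 32*(-48 + 6*(-74*I*√74)) = 32*(-48 - 444*I*√74) = -1536 - 14208*I*√74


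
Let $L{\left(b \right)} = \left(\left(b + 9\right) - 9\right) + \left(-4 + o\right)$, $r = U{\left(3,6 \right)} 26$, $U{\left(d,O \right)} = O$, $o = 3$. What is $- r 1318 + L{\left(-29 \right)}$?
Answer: $-205638$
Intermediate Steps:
$r = 156$ ($r = 6 \cdot 26 = 156$)
$L{\left(b \right)} = -1 + b$ ($L{\left(b \right)} = \left(\left(b + 9\right) - 9\right) + \left(-4 + 3\right) = \left(\left(9 + b\right) - 9\right) - 1 = b - 1 = -1 + b$)
$- r 1318 + L{\left(-29 \right)} = \left(-1\right) 156 \cdot 1318 - 30 = \left(-156\right) 1318 - 30 = -205608 - 30 = -205638$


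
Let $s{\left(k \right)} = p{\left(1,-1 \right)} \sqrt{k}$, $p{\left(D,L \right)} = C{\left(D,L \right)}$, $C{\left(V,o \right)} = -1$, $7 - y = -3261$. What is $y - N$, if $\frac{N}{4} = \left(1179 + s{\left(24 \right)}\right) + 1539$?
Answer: $-7604 + 8 \sqrt{6} \approx -7584.4$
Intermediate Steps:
$y = 3268$ ($y = 7 - -3261 = 7 + 3261 = 3268$)
$p{\left(D,L \right)} = -1$
$s{\left(k \right)} = - \sqrt{k}$
$N = 10872 - 8 \sqrt{6}$ ($N = 4 \left(\left(1179 - \sqrt{24}\right) + 1539\right) = 4 \left(\left(1179 - 2 \sqrt{6}\right) + 1539\right) = 4 \left(2718 - 2 \sqrt{6}\right) = 10872 - 8 \sqrt{6} \approx 10852.0$)
$y - N = 3268 - \left(10872 - 8 \sqrt{6}\right) = -7604 + 8 \sqrt{6}$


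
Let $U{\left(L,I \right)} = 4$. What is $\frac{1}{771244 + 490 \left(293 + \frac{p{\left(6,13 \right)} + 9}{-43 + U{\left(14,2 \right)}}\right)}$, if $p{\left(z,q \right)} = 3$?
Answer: $\frac{13}{11890622} \approx 1.0933 \cdot 10^{-6}$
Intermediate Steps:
$\frac{1}{771244 + 490 \left(293 + \frac{p{\left(6,13 \right)} + 9}{-43 + U{\left(14,2 \right)}}\right)} = \frac{1}{771244 + 490 \left(293 + \frac{3 + 9}{-43 + 4}\right)} = \frac{1}{771244 + 490 \left(293 + \frac{12}{-39}\right)} = \frac{1}{771244 + 490 \left(293 + 12 \left(- \frac{1}{39}\right)\right)} = \frac{1}{771244 + 490 \left(293 - \frac{4}{13}\right)} = \frac{1}{771244 + 490 \cdot \frac{3805}{13}} = \frac{1}{771244 + \frac{1864450}{13}} = \frac{1}{\frac{11890622}{13}} = \frac{13}{11890622}$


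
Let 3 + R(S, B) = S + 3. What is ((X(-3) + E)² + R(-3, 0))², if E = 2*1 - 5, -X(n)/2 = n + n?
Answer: 6084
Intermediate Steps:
R(S, B) = S (R(S, B) = -3 + (S + 3) = -3 + (3 + S) = S)
X(n) = -4*n (X(n) = -2*(n + n) = -4*n)
E = -3 (E = 2 - 5 = -3)
((X(-3) + E)² + R(-3, 0))² = ((-4*(-3) - 3)² - 3)² = ((12 - 3)² - 3)² = (9² - 3)² = (81 - 3)² = 78² = 6084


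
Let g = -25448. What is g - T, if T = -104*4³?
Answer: -18792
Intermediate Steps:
T = -6656 (T = -104*64 = -6656)
g - T = -25448 - 1*(-6656) = -25448 + 6656 = -18792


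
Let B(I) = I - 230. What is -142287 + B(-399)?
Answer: -142916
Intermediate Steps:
B(I) = -230 + I
-142287 + B(-399) = -142287 + (-230 - 399) = -142287 - 629 = -142916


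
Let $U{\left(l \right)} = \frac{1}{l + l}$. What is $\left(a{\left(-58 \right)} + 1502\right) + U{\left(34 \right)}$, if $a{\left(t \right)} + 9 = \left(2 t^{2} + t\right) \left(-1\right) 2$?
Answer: $- \frac{805595}{68} \approx -11847.0$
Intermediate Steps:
$U{\left(l \right)} = \frac{1}{2 l}$
$a{\left(t \right)} = -9 - 4 t^{2} - 2 t$ ($a{\left(t \right)} = -9 + \left(2 t^{2} + t\right) \left(-1\right) 2 = -9 + \left(t + 2 t^{2}\right) \left(-1\right) 2 = -9 + \left(- t - 2 t^{2}\right) 2 = -9 - \left(2 t + 4 t^{2}\right) = -9 - 4 t^{2} - 2 t$)
$\left(a{\left(-58 \right)} + 1502\right) + U{\left(34 \right)} = \left(\left(-9 - 4 \left(-58\right)^{2} - -116\right) + 1502\right) + \frac{1}{2 \cdot 34} = \left(\left(-9 - 13456 + 116\right) + 1502\right) + \frac{1}{2} \cdot \frac{1}{34} = \left(\left(-9 - 13456 + 116\right) + 1502\right) + \frac{1}{68} = \left(-13349 + 1502\right) + \frac{1}{68} = -11847 + \frac{1}{68} = - \frac{805595}{68}$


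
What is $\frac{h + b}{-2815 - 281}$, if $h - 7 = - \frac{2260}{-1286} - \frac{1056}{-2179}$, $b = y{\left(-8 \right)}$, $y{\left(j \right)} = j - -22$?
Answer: $- \frac{32564315}{4337796312} \approx -0.0075071$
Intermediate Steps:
$y{\left(j \right)} = 22 + j$ ($y{\left(j \right)} = j + 22 = 22 + j$)
$b = 14$ ($b = 22 - 8 = 14$)
$h = \frac{12948957}{1401097}$ ($h = 7 - \left(- \frac{1130}{643} - \frac{1056}{2179}\right) = 7 - - \frac{3141278}{1401097} = 7 + \left(\frac{1130}{643} + \frac{1056}{2179}\right) = 7 + \frac{3141278}{1401097} = \frac{12948957}{1401097} \approx 9.242$)
$\frac{h + b}{-2815 - 281} = \frac{\frac{12948957}{1401097} + 14}{-2815 - 281} = \frac{32564315}{1401097 \left(-3096\right)} = \frac{32564315}{1401097} \left(- \frac{1}{3096}\right) = - \frac{32564315}{4337796312}$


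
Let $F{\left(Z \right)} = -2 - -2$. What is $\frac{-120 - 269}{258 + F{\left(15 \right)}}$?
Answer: $- \frac{389}{258} \approx -1.5078$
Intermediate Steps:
$F{\left(Z \right)} = 0$ ($F{\left(Z \right)} = -2 + 2 = 0$)
$\frac{-120 - 269}{258 + F{\left(15 \right)}} = \frac{-120 - 269}{258 + 0} = - \frac{389}{258}$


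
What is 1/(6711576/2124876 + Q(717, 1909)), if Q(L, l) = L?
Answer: 177073/127520639 ≈ 0.0013886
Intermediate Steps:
1/(6711576/2124876 + Q(717, 1909)) = 1/(6711576/2124876 + 717) = 1/(6711576*(1/2124876) + 717) = 1/(559298/177073 + 717) = 1/(127520639/177073) = 177073/127520639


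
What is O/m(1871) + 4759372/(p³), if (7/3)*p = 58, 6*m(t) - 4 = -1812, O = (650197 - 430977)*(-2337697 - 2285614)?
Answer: 2214847882955582/658503 ≈ 3.3635e+9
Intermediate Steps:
O = -1013522237420 (O = 219220*(-4623311) = -1013522237420)
m(t) = -904/3 (m(t) = ⅔ + (⅙)*(-1812) = ⅔ - 302 = -904/3)
p = 174/7 (p = (3/7)*58 = 174/7 ≈ 24.857)
O/m(1871) + 4759372/(p³) = -1013522237420/(-904/3) + 4759372/((174/7)³) = -1013522237420*(-3/904) + 4759372/(5268024/343) = 6726917505/2 + 4759372*(343/5268024) = 6726917505/2 + 408116149/1317006 = 2214847882955582/658503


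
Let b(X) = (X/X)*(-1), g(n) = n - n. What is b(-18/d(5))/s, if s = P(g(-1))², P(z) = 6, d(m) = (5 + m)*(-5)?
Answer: -1/36 ≈ -0.027778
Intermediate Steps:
d(m) = -25 - 5*m
g(n) = 0
s = 36 (s = 6² = 36)
b(X) = -1 (b(X) = 1*(-1) = -1)
b(-18/d(5))/s = -1/36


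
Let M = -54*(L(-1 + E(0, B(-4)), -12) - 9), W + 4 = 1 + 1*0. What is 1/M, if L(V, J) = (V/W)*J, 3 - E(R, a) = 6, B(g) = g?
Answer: 1/1350 ≈ 0.00074074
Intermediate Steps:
W = -3 (W = -4 + (1 + 1*0) = -4 + (1 + 0) = -4 + 1 = -3)
E(R, a) = -3 (E(R, a) = 3 - 1*6 = 3 - 6 = -3)
L(V, J) = -J*V/3 (L(V, J) = (V/(-3))*J = (V*(-⅓))*J = (-V/3)*J = -J*V/3)
M = 1350 (M = -54*(-⅓*(-12)*(-1 - 3) - 9) = -54*(-⅓*(-12)*(-4) - 9) = -54*(-16 - 9) = -54*(-25) = 1350)
1/M = 1/1350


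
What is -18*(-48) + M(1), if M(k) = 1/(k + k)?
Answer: 1729/2 ≈ 864.50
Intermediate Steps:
M(k) = 1/(2*k)
-18*(-48) + M(1) = -18*(-48) + (1/2)/1 = 864 + (1/2)*1 = 864 + 1/2 = 1729/2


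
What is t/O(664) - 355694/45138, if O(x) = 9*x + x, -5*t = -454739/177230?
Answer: -1046447887487509/132796808484000 ≈ -7.8801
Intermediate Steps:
t = 454739/886150 (t = -(-454739)/(5*177230) = -⅕*(-454739/177230) = 454739/886150 ≈ 0.51316)
O(x) = 10*x
t/O(664) - 355694/45138 = 454739/(886150*((10*664))) - 355694/45138 = (454739/886150)/6640 - 355694*1/45138 = (454739/886150)*(1/6640) - 177847/22569 = 454739/5884036000 - 177847/22569 = -1046447887487509/132796808484000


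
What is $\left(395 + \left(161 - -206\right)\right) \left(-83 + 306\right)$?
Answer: $169926$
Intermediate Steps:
$\left(395 + \left(161 - -206\right)\right) \left(-83 + 306\right) = \left(395 + \left(161 + 206\right)\right) 223 = \left(395 + 367\right) 223 = 762 \cdot 223 = 169926$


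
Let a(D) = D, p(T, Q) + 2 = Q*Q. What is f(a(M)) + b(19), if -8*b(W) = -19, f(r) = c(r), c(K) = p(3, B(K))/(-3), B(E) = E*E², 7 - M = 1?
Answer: -373175/24 ≈ -15549.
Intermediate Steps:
M = 6 (M = 7 - 1*1 = 7 - 1 = 6)
B(E) = E³
p(T, Q) = -2 + Q² (p(T, Q) = -2 + Q*Q = -2 + Q²)
c(K) = ⅔ - K⁶/3 (c(K) = (-2 + (K³)²)/(-3) = (-2 + K⁶)*(-⅓) = ⅔ - K⁶/3)
f(r) = ⅔ - r⁶/3
b(W) = 19/8 (b(W) = -⅛*(-19) = 19/8)
f(a(M)) + b(19) = (⅔ - ⅓*6⁶) + 19/8 = (⅔ - ⅓*46656) + 19/8 = (⅔ - 15552) + 19/8 = -46654/3 + 19/8 = -373175/24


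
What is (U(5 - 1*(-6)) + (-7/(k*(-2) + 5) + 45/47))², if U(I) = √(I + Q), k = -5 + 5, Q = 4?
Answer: 839191/55225 - 208*√15/235 ≈ 11.768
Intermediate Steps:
k = 0
U(I) = √(4 + I) (U(I) = √(I + 4) = √(4 + I))
(U(5 - 1*(-6)) + (-7/(k*(-2) + 5) + 45/47))² = (√(4 + (5 - 1*(-6))) + (-7/(0*(-2) + 5) + 45/47))² = (√(4 + (5 + 6)) + (-7/(0 + 5) + 45*(1/47)))² = (√(4 + 11) + (-7/5 + 45/47))² = (√15 + (-7*⅕ + 45/47))² = (√15 + (-7/5 + 45/47))² = (√15 - 104/235)² = (-104/235 + √15)²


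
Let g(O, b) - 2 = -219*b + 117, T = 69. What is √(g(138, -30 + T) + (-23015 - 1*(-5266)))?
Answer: I*√26171 ≈ 161.77*I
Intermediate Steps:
g(O, b) = 119 - 219*b (g(O, b) = 2 + (-219*b + 117) = 2 + (117 - 219*b) = 119 - 219*b)
√(g(138, -30 + T) + (-23015 - 1*(-5266))) = √((119 - 219*(-30 + 69)) + (-23015 - 1*(-5266))) = √((119 - 219*39) + (-23015 + 5266)) = √((119 - 8541) - 17749) = √(-8422 - 17749) = √(-26171) = I*√26171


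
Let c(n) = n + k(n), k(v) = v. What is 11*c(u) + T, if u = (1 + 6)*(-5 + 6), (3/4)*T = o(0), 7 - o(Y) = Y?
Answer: 490/3 ≈ 163.33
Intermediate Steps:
o(Y) = 7 - Y
T = 28/3 (T = 4*(7 - 1*0)/3 = 4*(7 + 0)/3 = (4/3)*7 = 28/3 ≈ 9.3333)
u = 7 (u = 7*1 = 7)
c(n) = 2*n (c(n) = n + n = 2*n)
11*c(u) + T = 11*(2*7) + 28/3 = 11*14 + 28/3 = 154 + 28/3 = 490/3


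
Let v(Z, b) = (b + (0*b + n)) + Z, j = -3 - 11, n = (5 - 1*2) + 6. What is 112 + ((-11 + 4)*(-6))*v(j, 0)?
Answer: -98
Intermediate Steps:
n = 9 (n = (5 - 2) + 6 = 3 + 6 = 9)
j = -14
v(Z, b) = 9 + Z + b (v(Z, b) = (b + (0*b + 9)) + Z = (b + (0 + 9)) + Z = (b + 9) + Z = (9 + b) + Z = 9 + Z + b)
112 + ((-11 + 4)*(-6))*v(j, 0) = 112 + ((-11 + 4)*(-6))*(9 - 14 + 0) = 112 - 7*(-6)*(-5) = 112 + 42*(-5) = 112 - 210 = -98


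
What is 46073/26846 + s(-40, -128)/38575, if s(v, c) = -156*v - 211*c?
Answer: 2669841783/1035584450 ≈ 2.5781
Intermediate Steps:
s(v, c) = -211*c - 156*v
46073/26846 + s(-40, -128)/38575 = 46073/26846 + (-211*(-128) - 156*(-40))/38575 = 46073*(1/26846) + (27008 + 6240)*(1/38575) = 46073/26846 + 33248*(1/38575) = 46073/26846 + 33248/38575 = 2669841783/1035584450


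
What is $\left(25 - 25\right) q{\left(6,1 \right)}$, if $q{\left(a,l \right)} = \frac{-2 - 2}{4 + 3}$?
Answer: $0$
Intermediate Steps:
$q{\left(a,l \right)} = - \frac{4}{7}$
$\left(25 - 25\right) q{\left(6,1 \right)} = \left(25 - 25\right) \left(- \frac{4}{7}\right) = 0 \left(- \frac{4}{7}\right) = 0$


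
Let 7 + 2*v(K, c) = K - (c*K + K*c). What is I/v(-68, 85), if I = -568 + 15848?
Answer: 6112/2297 ≈ 2.6609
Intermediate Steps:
I = 15280
v(K, c) = -7/2 + K/2 - K*c (v(K, c) = -7/2 + (K - (c*K + K*c))/2 = -7/2 + (K - (K*c + K*c))/2 = -7/2 + (K - 2*K*c)/2 = -7/2 + (K/2 - K*c) = -7/2 + K/2 - K*c)
I/v(-68, 85) = 15280/(-7/2 + (½)*(-68) - 1*(-68)*85) = 15280/(-7/2 - 34 + 5780) = 15280/(11485/2) = 15280*(2/11485) = 6112/2297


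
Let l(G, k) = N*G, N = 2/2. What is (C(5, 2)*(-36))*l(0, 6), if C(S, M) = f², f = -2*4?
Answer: 0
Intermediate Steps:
f = -8
N = 1 (N = 2*(½) = 1)
l(G, k) = G (l(G, k) = 1*G = G)
C(S, M) = 64 (C(S, M) = (-8)² = 64)
(C(5, 2)*(-36))*l(0, 6) = (64*(-36))*0 = -2304*0 = 0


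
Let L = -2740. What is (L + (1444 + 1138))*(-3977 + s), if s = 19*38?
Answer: 514290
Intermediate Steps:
s = 722
(L + (1444 + 1138))*(-3977 + s) = (-2740 + (1444 + 1138))*(-3977 + 722) = (-2740 + 2582)*(-3255) = -158*(-3255) = 514290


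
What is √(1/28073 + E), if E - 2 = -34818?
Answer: I*√27438257314391/28073 ≈ 186.59*I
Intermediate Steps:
E = -34816 (E = 2 - 34818 = -34816)
√(1/28073 + E) = √(1/28073 - 34816) = √(-977389567/28073) = I*√27438257314391/28073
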